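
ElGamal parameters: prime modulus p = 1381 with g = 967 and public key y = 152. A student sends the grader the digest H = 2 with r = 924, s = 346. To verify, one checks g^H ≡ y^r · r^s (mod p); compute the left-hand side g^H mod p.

152

Squares mod 1381: 967^1≡967, 967^2≡152
967^2 ≡ 152 (mod 1381)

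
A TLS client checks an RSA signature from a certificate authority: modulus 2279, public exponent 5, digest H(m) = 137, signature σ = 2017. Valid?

σ^5 mod 2279 = 137
137 = H(m), so the signature checks out.

yes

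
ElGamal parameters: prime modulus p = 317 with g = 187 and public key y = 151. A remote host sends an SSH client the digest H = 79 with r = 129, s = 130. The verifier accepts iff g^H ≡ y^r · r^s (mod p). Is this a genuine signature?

Left side g^H mod p:
187^2 = 34969 ≡ 99
187^4 ≡ 99^2 = 9801 ≡ 291
187^8 ≡ 291^2 = 84681 ≡ 42
187^16 ≡ 42^2 = 1764 ≡ 179
187^32 ≡ 179^2 = 32041 ≡ 24
187^64 ≡ 24^2 = 576 ≡ 259
79 = 64 + 8 + 4 + 2 + 1, so 187^79 ≡ 259·42·291·99·187 ≡ 114 (mod 317)
Right side y^r · r^s mod p:
151^2 = 22801 ≡ 294
151^4 ≡ 294^2 = 86436 ≡ 212
151^8 ≡ 212^2 = 44944 ≡ 247
151^16 ≡ 247^2 = 61009 ≡ 145
151^32 ≡ 145^2 = 21025 ≡ 103
151^64 ≡ 103^2 = 10609 ≡ 148
151^128 ≡ 148^2 = 21904 ≡ 31
129 = 128 + 1, so 151^129 ≡ 31·151 ≡ 243 (mod 317)
129^2 = 16641 ≡ 157
129^4 ≡ 157^2 = 24649 ≡ 240
129^8 ≡ 240^2 = 57600 ≡ 223
129^16 ≡ 223^2 = 49729 ≡ 277
129^32 ≡ 277^2 = 76729 ≡ 15
129^64 ≡ 15^2 = 225
129^128 ≡ 225^2 = 50625 ≡ 222
130 = 128 + 2, so 129^130 ≡ 222·157 ≡ 301 (mod 317)
243·301 = 73143 ≡ 233 (mod 317)
114 ≠ 233, so verification fails.

forged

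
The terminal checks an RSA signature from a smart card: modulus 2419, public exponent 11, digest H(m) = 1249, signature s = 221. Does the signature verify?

s^2 ≡ 221^2 = 48841 ≡ 461
s^4 ≡ 461^2 = 212521 ≡ 2068
s^8 ≡ 2068^2 = 4276624 ≡ 2251
11 = 8 + 2 + 1, so s^11 ≡ 2251·461·221 ≡ 836 (mod 2419)
s^11 mod 2419 = 836, but H(m) = 1249.

does not verify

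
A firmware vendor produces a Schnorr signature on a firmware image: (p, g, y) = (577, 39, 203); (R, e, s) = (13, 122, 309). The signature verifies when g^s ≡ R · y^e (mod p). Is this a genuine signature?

g^s mod p:
39^309 mod 577 = 201
R · y^e mod p:
203^122 mod 577 = 193
13·193 = 2509 ≡ 201 (mod 577)
201 ≡ 201 (mod 577); signature holds.

genuine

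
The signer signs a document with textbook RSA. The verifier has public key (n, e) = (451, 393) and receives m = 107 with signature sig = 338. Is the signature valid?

Squares mod 451: sig^1≡338, sig^2≡141, sig^4≡37, sig^8≡16, sig^16≡256, sig^32≡141, sig^64≡37, sig^128≡16, sig^256≡256
393 = 256 + 128 + 8 + 1, so sig^393 ≡ 256·16·16·338 ≡ 303 (mod 451)
303 ≠ 107, so verification fails.

invalid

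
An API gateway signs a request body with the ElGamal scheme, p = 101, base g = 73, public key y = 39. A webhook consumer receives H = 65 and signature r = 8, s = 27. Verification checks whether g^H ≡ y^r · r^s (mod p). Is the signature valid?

invalid

Left side g^H mod p:
73^2 = 5329 ≡ 77
73^4 ≡ 77^2 = 5929 ≡ 71
73^8 ≡ 71^2 = 5041 ≡ 92
73^16 ≡ 92^2 = 8464 ≡ 81
73^32 ≡ 81^2 = 6561 ≡ 97
73^64 ≡ 97^2 = 9409 ≡ 16
65 = 64 + 1, so 73^65 ≡ 16·73 ≡ 57 (mod 101)
Right side y^r · r^s mod p:
39^2 = 1521 ≡ 6
39^4 ≡ 6^2 = 36
39^8 ≡ 36^2 = 1296 ≡ 84
8^2 = 64
8^4 ≡ 64^2 = 4096 ≡ 56
8^8 ≡ 56^2 = 3136 ≡ 5
8^16 ≡ 5^2 = 25
27 = 16 + 8 + 2 + 1, so 8^27 ≡ 25·5·64·8 ≡ 67 (mod 101)
84·67 = 5628 ≡ 73 (mod 101)
57 ≠ 73, so verification fails.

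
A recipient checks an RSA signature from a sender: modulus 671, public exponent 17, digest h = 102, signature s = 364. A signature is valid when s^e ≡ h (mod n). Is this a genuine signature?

forged

s^17 mod 671 = 78
78 ≠ 102, so verification fails.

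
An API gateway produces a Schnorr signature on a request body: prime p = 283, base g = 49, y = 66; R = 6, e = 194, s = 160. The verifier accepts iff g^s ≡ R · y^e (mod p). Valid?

no

g^s mod p:
Squares mod 283: 49^1≡49, 49^2≡137, 49^4≡91, 49^8≡74, 49^16≡99, 49^32≡179, 49^64≡62, 49^128≡165
160 = 128 + 32, so 49^160 ≡ 165·179 ≡ 103 (mod 283)
R · y^e mod p:
Squares mod 283: 66^1≡66, 66^2≡111, 66^4≡152, 66^8≡181, 66^16≡216, 66^32≡244, 66^64≡106, 66^128≡199
194 = 128 + 64 + 2, so 66^194 ≡ 199·106·111 ≡ 175 (mod 283)
6·175 = 1050 ≡ 201 (mod 283)
103 ≠ 201; the check fails.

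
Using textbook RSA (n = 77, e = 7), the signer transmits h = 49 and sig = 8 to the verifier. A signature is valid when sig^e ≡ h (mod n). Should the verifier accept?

sig^7 mod 77 = 57
57 ≠ 49, so verification fails.

reject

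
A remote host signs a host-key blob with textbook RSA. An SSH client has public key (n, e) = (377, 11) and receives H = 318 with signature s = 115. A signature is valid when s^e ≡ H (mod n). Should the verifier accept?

s^2 ≡ 115^2 = 13225 ≡ 30
s^4 ≡ 30^2 = 900 ≡ 146
s^8 ≡ 146^2 = 21316 ≡ 204
11 = 8 + 2 + 1, so s^11 ≡ 204·30·115 ≡ 318 (mod 377)
318 = H, so the signature checks out.

accept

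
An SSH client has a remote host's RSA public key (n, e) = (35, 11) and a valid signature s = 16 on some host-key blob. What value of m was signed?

11

s^2 ≡ 16^2 = 256 ≡ 11
s^4 ≡ 11^2 = 121 ≡ 16
s^8 ≡ 16^2 = 256 ≡ 11
11 = 8 + 2 + 1, so s^11 ≡ 11·11·16 ≡ 11 (mod 35)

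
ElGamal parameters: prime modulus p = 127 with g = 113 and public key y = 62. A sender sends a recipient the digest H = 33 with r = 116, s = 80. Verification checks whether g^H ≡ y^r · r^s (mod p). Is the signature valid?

Left side g^H mod p:
113^2 = 12769 ≡ 69
113^4 ≡ 69^2 = 4761 ≡ 62
113^8 ≡ 62^2 = 3844 ≡ 34
113^16 ≡ 34^2 = 1156 ≡ 13
113^32 ≡ 13^2 = 169 ≡ 42
33 = 32 + 1, so 113^33 ≡ 42·113 ≡ 47 (mod 127)
Right side y^r · r^s mod p:
62^2 = 3844 ≡ 34
62^4 ≡ 34^2 = 1156 ≡ 13
62^8 ≡ 13^2 = 169 ≡ 42
62^16 ≡ 42^2 = 1764 ≡ 113
62^32 ≡ 113^2 = 12769 ≡ 69
62^64 ≡ 69^2 = 4761 ≡ 62
116 = 64 + 32 + 16 + 4, so 62^116 ≡ 62·69·113·13 ≡ 41 (mod 127)
116^2 = 13456 ≡ 121
116^4 ≡ 121^2 = 14641 ≡ 36
116^8 ≡ 36^2 = 1296 ≡ 26
116^16 ≡ 26^2 = 676 ≡ 41
116^32 ≡ 41^2 = 1681 ≡ 30
116^64 ≡ 30^2 = 900 ≡ 11
80 = 64 + 16, so 116^80 ≡ 11·41 ≡ 70 (mod 127)
41·70 = 2870 ≡ 76 (mod 127)
47 ≠ 76, so verification fails.

invalid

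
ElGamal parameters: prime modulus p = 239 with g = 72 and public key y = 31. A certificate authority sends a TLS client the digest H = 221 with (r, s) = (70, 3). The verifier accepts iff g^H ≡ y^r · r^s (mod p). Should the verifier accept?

Left side g^H mod p:
Squares mod 239: 72^1≡72, 72^2≡165, 72^4≡218, 72^8≡202, 72^16≡174, 72^32≡162, 72^64≡193, 72^128≡204
221 = 128 + 64 + 16 + 8 + 4 + 1, so 72^221 ≡ 204·193·174·202·218·72 ≡ 98 (mod 239)
Right side y^r · r^s mod p:
Squares mod 239: 31^1≡31, 31^2≡5, 31^4≡25, 31^8≡147, 31^16≡99, 31^32≡2, 31^64≡4
70 = 64 + 4 + 2, so 31^70 ≡ 4·25·5 ≡ 22 (mod 239)
Squares mod 239: 70^1≡70, 70^2≡120
3 = 2 + 1, so 70^3 ≡ 120·70 ≡ 35 (mod 239)
22·35 = 770 ≡ 53 (mod 239)
98 ≠ 53, so verification fails.

reject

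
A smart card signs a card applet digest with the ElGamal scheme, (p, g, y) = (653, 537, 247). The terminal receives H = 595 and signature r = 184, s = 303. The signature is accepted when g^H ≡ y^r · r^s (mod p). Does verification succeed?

Left side g^H mod p:
Squares mod 653: 537^1≡537, 537^2≡396, 537^4≡96, 537^8≡74, 537^16≡252, 537^32≡163, 537^64≡449, 537^128≡477, 537^256≡285, 537^512≡253
595 = 512 + 64 + 16 + 2 + 1, so 537^595 ≡ 253·449·252·396·537 ≡ 260 (mod 653)
Right side y^r · r^s mod p:
Squares mod 653: 247^1≡247, 247^2≡280, 247^4≡40, 247^8≡294, 247^16≡240, 247^32≡136, 247^64≡212, 247^128≡540
184 = 128 + 32 + 16 + 8, so 247^184 ≡ 540·136·240·294 ≡ 496 (mod 653)
Squares mod 653: 184^1≡184, 184^2≡553, 184^4≡205, 184^8≡233, 184^16≡90, 184^32≡264, 184^64≡478, 184^128≡587, 184^256≡438
303 = 256 + 32 + 8 + 4 + 2 + 1, so 184^303 ≡ 438·264·233·205·553·184 ≡ 174 (mod 653)
496·174 = 86304 ≡ 108 (mod 653)
260 ≠ 108, so verification fails.

fails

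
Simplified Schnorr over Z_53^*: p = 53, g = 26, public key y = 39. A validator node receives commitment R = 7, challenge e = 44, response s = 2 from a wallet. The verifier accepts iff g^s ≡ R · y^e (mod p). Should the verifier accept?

accept

g^s mod p:
26^2 mod 53 = 40
R · y^e mod p:
39^44 mod 53 = 36
7·36 = 252 ≡ 40 (mod 53)
40 ≡ 40 (mod 53); signature holds.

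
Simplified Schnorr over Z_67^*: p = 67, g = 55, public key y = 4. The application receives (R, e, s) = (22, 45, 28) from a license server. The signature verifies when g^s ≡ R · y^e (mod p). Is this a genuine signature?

g^s mod p:
Squares mod 67: 55^1≡55, 55^2≡10, 55^4≡33, 55^8≡17, 55^16≡21
28 = 16 + 8 + 4, so 55^28 ≡ 21·17·33 ≡ 56 (mod 67)
R · y^e mod p:
Squares mod 67: 4^1≡4, 4^2≡16, 4^4≡55, 4^8≡10, 4^16≡33, 4^32≡17
45 = 32 + 8 + 4 + 1, so 4^45 ≡ 17·10·55·4 ≡ 14 (mod 67)
22·14 = 308 ≡ 40 (mod 67)
56 ≠ 40; the check fails.

forged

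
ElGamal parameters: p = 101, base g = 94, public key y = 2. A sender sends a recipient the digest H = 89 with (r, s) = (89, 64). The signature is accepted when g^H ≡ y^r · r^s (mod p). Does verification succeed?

Left side g^H mod p:
94^89 mod 101 = 99
Right side y^r · r^s mod p:
2^89 mod 101 = 83
89^64 mod 101 = 71
83·71 = 5893 ≡ 35 (mod 101)
99 ≠ 35, so verification fails.

fails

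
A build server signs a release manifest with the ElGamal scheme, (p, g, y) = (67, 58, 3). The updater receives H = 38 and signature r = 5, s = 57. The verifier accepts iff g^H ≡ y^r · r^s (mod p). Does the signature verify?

verifies

Left side g^H mod p:
Squares mod 67: 58^1≡58, 58^2≡14, 58^4≡62, 58^8≡25, 58^16≡22, 58^32≡15
38 = 32 + 4 + 2, so 58^38 ≡ 15·62·14 ≡ 22 (mod 67)
Right side y^r · r^s mod p:
Squares mod 67: 3^1≡3, 3^2≡9, 3^4≡14
5 = 4 + 1, so 3^5 ≡ 14·3 ≡ 42 (mod 67)
Squares mod 67: 5^1≡5, 5^2≡25, 5^4≡22, 5^8≡15, 5^16≡24, 5^32≡40
57 = 32 + 16 + 8 + 1, so 5^57 ≡ 40·24·15·5 ≡ 42 (mod 67)
42·42 = 1764 ≡ 22 (mod 67)
22 ≡ 22 (mod 67), so the signature is genuine.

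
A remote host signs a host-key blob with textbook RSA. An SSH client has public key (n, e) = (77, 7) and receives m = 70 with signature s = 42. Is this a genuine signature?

s^2 ≡ 42^2 = 1764 ≡ 70
s^4 ≡ 70^2 = 4900 ≡ 49
7 = 4 + 2 + 1, so s^7 ≡ 49·70·42 ≡ 70 (mod 77)
s^7 mod 77 = 70 matches m.

genuine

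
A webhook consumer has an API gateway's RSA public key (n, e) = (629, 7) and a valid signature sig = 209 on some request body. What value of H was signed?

sig^2 ≡ 209^2 = 43681 ≡ 280
sig^4 ≡ 280^2 = 78400 ≡ 404
7 = 4 + 2 + 1, so sig^7 ≡ 404·280·209 ≡ 486 (mod 629)

486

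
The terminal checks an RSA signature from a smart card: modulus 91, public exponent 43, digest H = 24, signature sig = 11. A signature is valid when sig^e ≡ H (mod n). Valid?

no

Squares mod 91: sig^1≡11, sig^2≡30, sig^4≡81, sig^8≡9, sig^16≡81, sig^32≡9
43 = 32 + 8 + 2 + 1, so sig^43 ≡ 9·9·30·11 ≡ 67 (mod 91)
The recovered value 67 does not match the digest 24.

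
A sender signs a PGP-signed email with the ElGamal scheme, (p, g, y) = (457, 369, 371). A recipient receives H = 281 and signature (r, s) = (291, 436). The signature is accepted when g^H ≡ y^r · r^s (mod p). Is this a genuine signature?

Left side g^H mod p:
369^2 = 136161 ≡ 432
369^4 ≡ 432^2 = 186624 ≡ 168
369^8 ≡ 168^2 = 28224 ≡ 347
369^16 ≡ 347^2 = 120409 ≡ 218
369^32 ≡ 218^2 = 47524 ≡ 453
369^64 ≡ 453^2 = 205209 ≡ 16
369^128 ≡ 16^2 = 256
369^256 ≡ 256^2 = 65536 ≡ 185
281 = 256 + 16 + 8 + 1, so 369^281 ≡ 185·218·347·369 ≡ 322 (mod 457)
Right side y^r · r^s mod p:
371^2 = 137641 ≡ 84
371^4 ≡ 84^2 = 7056 ≡ 201
371^8 ≡ 201^2 = 40401 ≡ 185
371^16 ≡ 185^2 = 34225 ≡ 407
371^32 ≡ 407^2 = 165649 ≡ 215
371^64 ≡ 215^2 = 46225 ≡ 68
371^128 ≡ 68^2 = 4624 ≡ 54
371^256 ≡ 54^2 = 2916 ≡ 174
291 = 256 + 32 + 2 + 1, so 371^291 ≡ 174·215·84·371 ≡ 309 (mod 457)
291^2 = 84681 ≡ 136
291^4 ≡ 136^2 = 18496 ≡ 216
291^8 ≡ 216^2 = 46656 ≡ 42
291^16 ≡ 42^2 = 1764 ≡ 393
291^32 ≡ 393^2 = 154449 ≡ 440
291^64 ≡ 440^2 = 193600 ≡ 289
291^128 ≡ 289^2 = 83521 ≡ 347
291^256 ≡ 347^2 = 120409 ≡ 218
436 = 256 + 128 + 32 + 16 + 4, so 291^436 ≡ 218·347·440·393·216 ≡ 4 (mod 457)
309·4 = 1236 ≡ 322 (mod 457)
322 ≡ 322 (mod 457), so the signature is genuine.

genuine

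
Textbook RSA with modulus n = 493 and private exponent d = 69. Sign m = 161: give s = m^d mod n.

m^69 mod 493 = 281

281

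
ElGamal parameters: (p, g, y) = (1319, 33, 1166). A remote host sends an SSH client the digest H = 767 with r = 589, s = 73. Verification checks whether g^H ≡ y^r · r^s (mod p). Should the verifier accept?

Left side g^H mod p:
33^767 mod 1319 = 54
Right side y^r · r^s mod p:
1166^589 mod 1319 = 608
589^73 mod 1319 = 985
608·985 = 598880 ≡ 54 (mod 1319)
54 ≡ 54 (mod 1319), so the signature is genuine.

accept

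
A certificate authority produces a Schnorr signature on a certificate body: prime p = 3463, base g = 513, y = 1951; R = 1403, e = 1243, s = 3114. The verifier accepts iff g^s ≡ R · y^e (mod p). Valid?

no

g^s mod p:
Squares mod 3463: 513^1≡513, 513^2≡3444, 513^4≡361, 513^8≡2190, 513^16≡3308, 513^32≡3247, 513^64≡1637, 513^128≡2870, 513^256≡1886, 513^512≡495, 513^1024≡2615, 513^2048≡2263
3114 = 2048 + 1024 + 32 + 8 + 2, so 513^3114 ≡ 2263·2615·3247·2190·3444 ≡ 2809 (mod 3463)
R · y^e mod p:
Squares mod 3463: 1951^1≡1951, 1951^2≡564, 1951^4≡2963, 1951^8≡664, 1951^16≡1095, 1951^32≡827, 1951^64≡1718, 1951^128≡1048, 1951^256≡533, 1951^512≡123, 1951^1024≡1277
1243 = 1024 + 128 + 64 + 16 + 8 + 2 + 1, so 1951^1243 ≡ 1277·1048·1718·1095·664·564·1951 ≡ 2955 (mod 3463)
1403·2955 = 4145865 ≡ 654 (mod 3463)
2809 ≠ 654; the check fails.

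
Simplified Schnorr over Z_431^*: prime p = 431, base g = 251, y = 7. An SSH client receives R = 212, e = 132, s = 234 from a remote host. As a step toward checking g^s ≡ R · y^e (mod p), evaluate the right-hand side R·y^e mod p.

396

7^132 mod 431 = 10
R · y^e ≡ 212·10 = 2120 ≡ 396 (mod 431)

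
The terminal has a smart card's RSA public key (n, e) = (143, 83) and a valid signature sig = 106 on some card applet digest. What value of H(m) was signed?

46

sig^2 ≡ 106^2 = 11236 ≡ 82
sig^4 ≡ 82^2 = 6724 ≡ 3
sig^8 ≡ 3^2 = 9
sig^16 ≡ 9^2 = 81
sig^32 ≡ 81^2 = 6561 ≡ 126
sig^64 ≡ 126^2 = 15876 ≡ 3
83 = 64 + 16 + 2 + 1, so sig^83 ≡ 3·81·82·106 ≡ 46 (mod 143)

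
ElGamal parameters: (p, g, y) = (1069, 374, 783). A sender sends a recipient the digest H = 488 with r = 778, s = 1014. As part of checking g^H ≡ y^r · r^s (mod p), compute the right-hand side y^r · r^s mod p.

85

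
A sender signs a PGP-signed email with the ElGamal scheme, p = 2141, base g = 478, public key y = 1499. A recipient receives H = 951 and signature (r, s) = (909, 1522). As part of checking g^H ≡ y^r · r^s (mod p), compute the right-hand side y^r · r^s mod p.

1499^2 = 2247001 ≡ 1092
1499^4 ≡ 1092^2 = 1192464 ≡ 2068
1499^8 ≡ 2068^2 = 4276624 ≡ 1047
1499^16 ≡ 1047^2 = 1096209 ≡ 17
1499^32 ≡ 17^2 = 289
1499^64 ≡ 289^2 = 83521 ≡ 22
1499^128 ≡ 22^2 = 484
1499^256 ≡ 484^2 = 234256 ≡ 887
1499^512 ≡ 887^2 = 786769 ≡ 1022
909 = 512 + 256 + 128 + 8 + 4 + 1, so 1499^909 ≡ 1022·887·484·1047·2068·1499 ≡ 534 (mod 2141)
909^2 = 826281 ≡ 1996
909^4 ≡ 1996^2 = 3984016 ≡ 1756
909^8 ≡ 1756^2 = 3083536 ≡ 496
909^16 ≡ 496^2 = 246016 ≡ 1942
909^32 ≡ 1942^2 = 3771364 ≡ 1063
909^64 ≡ 1063^2 = 1129969 ≡ 1662
909^128 ≡ 1662^2 = 2762244 ≡ 354
909^256 ≡ 354^2 = 125316 ≡ 1138
909^512 ≡ 1138^2 = 1295044 ≡ 1880
909^1024 ≡ 1880^2 = 3534400 ≡ 1750
1522 = 1024 + 256 + 128 + 64 + 32 + 16 + 2, so 909^1522 ≡ 1750·1138·354·1662·1063·1942·1996 ≡ 930 (mod 2141)
y^r · r^s ≡ 534·930 = 496620 ≡ 2049 (mod 2141)

2049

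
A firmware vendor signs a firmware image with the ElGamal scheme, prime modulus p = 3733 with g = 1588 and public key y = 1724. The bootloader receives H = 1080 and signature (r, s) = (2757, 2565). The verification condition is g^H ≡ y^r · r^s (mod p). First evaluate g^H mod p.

2555

1588^1080 mod 3733 = 2555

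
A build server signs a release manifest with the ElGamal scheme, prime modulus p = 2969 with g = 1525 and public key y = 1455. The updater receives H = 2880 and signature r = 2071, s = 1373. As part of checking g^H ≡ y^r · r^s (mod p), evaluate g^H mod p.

1525^2 = 2325625 ≡ 898
1525^4 ≡ 898^2 = 806404 ≡ 1805
1525^8 ≡ 1805^2 = 3258025 ≡ 1032
1525^16 ≡ 1032^2 = 1065024 ≡ 2122
1525^32 ≡ 2122^2 = 4502884 ≡ 1880
1525^64 ≡ 1880^2 = 3534400 ≡ 1290
1525^128 ≡ 1290^2 = 1664100 ≡ 1460
1525^256 ≡ 1460^2 = 2131600 ≡ 2827
1525^512 ≡ 2827^2 = 7991929 ≡ 2350
1525^1024 ≡ 2350^2 = 5522500 ≡ 160
1525^2048 ≡ 160^2 = 25600 ≡ 1848
2880 = 2048 + 512 + 256 + 64, so 1525^2880 ≡ 1848·2350·2827·1290 ≡ 2427 (mod 2969)

2427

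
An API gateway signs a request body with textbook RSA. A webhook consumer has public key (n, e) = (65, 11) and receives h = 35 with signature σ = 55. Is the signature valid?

σ^2 ≡ 55^2 = 3025 ≡ 35
σ^4 ≡ 35^2 = 1225 ≡ 55
σ^8 ≡ 55^2 = 3025 ≡ 35
11 = 8 + 2 + 1, so σ^11 ≡ 35·35·55 ≡ 35 (mod 65)
σ^11 mod 65 = 35 matches h.

valid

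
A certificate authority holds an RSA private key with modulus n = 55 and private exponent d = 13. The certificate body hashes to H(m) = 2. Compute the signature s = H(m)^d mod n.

(H(m))^13 mod 55 = 52

52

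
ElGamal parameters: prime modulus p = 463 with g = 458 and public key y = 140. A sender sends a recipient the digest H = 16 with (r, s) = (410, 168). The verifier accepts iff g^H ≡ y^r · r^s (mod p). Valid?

yes

Left side g^H mod p:
458^2 = 209764 ≡ 25
458^4 ≡ 25^2 = 625 ≡ 162
458^8 ≡ 162^2 = 26244 ≡ 316
458^16 ≡ 316^2 = 99856 ≡ 311
Right side y^r · r^s mod p:
140^2 = 19600 ≡ 154
140^4 ≡ 154^2 = 23716 ≡ 103
140^8 ≡ 103^2 = 10609 ≡ 423
140^16 ≡ 423^2 = 178929 ≡ 211
140^32 ≡ 211^2 = 44521 ≡ 73
140^64 ≡ 73^2 = 5329 ≡ 236
140^128 ≡ 236^2 = 55696 ≡ 136
140^256 ≡ 136^2 = 18496 ≡ 439
410 = 256 + 128 + 16 + 8 + 2, so 140^410 ≡ 439·136·211·423·154 ≡ 422 (mod 463)
410^2 = 168100 ≡ 31
410^4 ≡ 31^2 = 961 ≡ 35
410^8 ≡ 35^2 = 1225 ≡ 299
410^16 ≡ 299^2 = 89401 ≡ 42
410^32 ≡ 42^2 = 1764 ≡ 375
410^64 ≡ 375^2 = 140625 ≡ 336
410^128 ≡ 336^2 = 112896 ≡ 387
168 = 128 + 32 + 8, so 410^168 ≡ 387·375·299 ≡ 15 (mod 463)
422·15 = 6330 ≡ 311 (mod 463)
311 ≡ 311 (mod 463), so the signature is genuine.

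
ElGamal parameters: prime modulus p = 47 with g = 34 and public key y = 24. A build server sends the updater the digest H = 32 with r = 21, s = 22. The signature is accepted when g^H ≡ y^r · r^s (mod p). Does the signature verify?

verifies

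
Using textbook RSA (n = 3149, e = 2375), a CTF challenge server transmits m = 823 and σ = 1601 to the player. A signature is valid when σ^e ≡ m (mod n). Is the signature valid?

Squares mod 3149: σ^1≡1601, σ^2≡3064, σ^4≡927, σ^8≡2801, σ^16≡1442, σ^32≡1024, σ^64≡3108, σ^128≡1681, σ^256≡1108, σ^512≡2703, σ^1024≡529, σ^2048≡2729
2375 = 2048 + 256 + 64 + 4 + 2 + 1, so σ^2375 ≡ 2729·1108·3108·927·3064·1601 ≡ 823 (mod 3149)
823 = m, so the signature checks out.

valid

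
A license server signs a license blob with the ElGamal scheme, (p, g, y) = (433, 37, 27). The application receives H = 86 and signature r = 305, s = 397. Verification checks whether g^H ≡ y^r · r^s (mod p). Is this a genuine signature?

forged

Left side g^H mod p:
37^2 = 1369 ≡ 70
37^4 ≡ 70^2 = 4900 ≡ 137
37^8 ≡ 137^2 = 18769 ≡ 150
37^16 ≡ 150^2 = 22500 ≡ 417
37^32 ≡ 417^2 = 173889 ≡ 256
37^64 ≡ 256^2 = 65536 ≡ 153
86 = 64 + 16 + 4 + 2, so 37^86 ≡ 153·417·137·70 ≡ 74 (mod 433)
Right side y^r · r^s mod p:
27^2 = 729 ≡ 296
27^4 ≡ 296^2 = 87616 ≡ 150
27^8 ≡ 150^2 = 22500 ≡ 417
27^16 ≡ 417^2 = 173889 ≡ 256
27^32 ≡ 256^2 = 65536 ≡ 153
27^64 ≡ 153^2 = 23409 ≡ 27
27^128 ≡ 27^2 = 729 ≡ 296
27^256 ≡ 296^2 = 87616 ≡ 150
305 = 256 + 32 + 16 + 1, so 27^305 ≡ 150·153·256·27 ≡ 417 (mod 433)
305^2 = 93025 ≡ 363
305^4 ≡ 363^2 = 131769 ≡ 137
305^8 ≡ 137^2 = 18769 ≡ 150
305^16 ≡ 150^2 = 22500 ≡ 417
305^32 ≡ 417^2 = 173889 ≡ 256
305^64 ≡ 256^2 = 65536 ≡ 153
305^128 ≡ 153^2 = 23409 ≡ 27
305^256 ≡ 27^2 = 729 ≡ 296
397 = 256 + 128 + 8 + 4 + 1, so 305^397 ≡ 296·27·150·137·305 ≡ 128 (mod 433)
417·128 = 53376 ≡ 117 (mod 433)
74 ≠ 117, so verification fails.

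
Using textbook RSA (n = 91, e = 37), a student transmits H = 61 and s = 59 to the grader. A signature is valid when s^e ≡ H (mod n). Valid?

no

Squares mod 91: s^1≡59, s^2≡23, s^4≡74, s^8≡16, s^16≡74, s^32≡16
37 = 32 + 4 + 1, so s^37 ≡ 16·74·59 ≡ 59 (mod 91)
59 ≠ 61, so verification fails.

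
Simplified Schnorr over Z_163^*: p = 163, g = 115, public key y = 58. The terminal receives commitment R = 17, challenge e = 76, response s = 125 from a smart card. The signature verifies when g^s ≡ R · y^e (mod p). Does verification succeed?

fails

g^s mod p:
115^2 = 13225 ≡ 22
115^4 ≡ 22^2 = 484 ≡ 158
115^8 ≡ 158^2 = 24964 ≡ 25
115^16 ≡ 25^2 = 625 ≡ 136
115^32 ≡ 136^2 = 18496 ≡ 77
115^64 ≡ 77^2 = 5929 ≡ 61
125 = 64 + 32 + 16 + 8 + 4 + 1, so 115^125 ≡ 61·77·136·25·158·115 ≡ 155 (mod 163)
R · y^e mod p:
58^2 = 3364 ≡ 104
58^4 ≡ 104^2 = 10816 ≡ 58
58^8 ≡ 58^2 = 3364 ≡ 104
58^16 ≡ 104^2 = 10816 ≡ 58
58^32 ≡ 58^2 = 3364 ≡ 104
58^64 ≡ 104^2 = 10816 ≡ 58
76 = 64 + 8 + 4, so 58^76 ≡ 58·104·58 ≡ 58 (mod 163)
17·58 = 986 ≡ 8 (mod 163)
155 ≠ 8; the check fails.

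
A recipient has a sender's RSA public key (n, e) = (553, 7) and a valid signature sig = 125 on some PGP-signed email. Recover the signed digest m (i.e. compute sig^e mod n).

Squares mod 553: sig^1≡125, sig^2≡141, sig^4≡526
7 = 4 + 2 + 1, so sig^7 ≡ 526·141·125 ≡ 258 (mod 553)

258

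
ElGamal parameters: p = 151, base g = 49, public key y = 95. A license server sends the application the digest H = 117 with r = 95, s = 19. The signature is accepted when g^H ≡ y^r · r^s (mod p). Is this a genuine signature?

Left side g^H mod p:
49^117 mod 151 = 86
Right side y^r · r^s mod p:
95^95 mod 151 = 4
95^19 mod 151 = 97
4·97 = 388 ≡ 86 (mod 151)
86 ≡ 86 (mod 151), so the signature is genuine.

genuine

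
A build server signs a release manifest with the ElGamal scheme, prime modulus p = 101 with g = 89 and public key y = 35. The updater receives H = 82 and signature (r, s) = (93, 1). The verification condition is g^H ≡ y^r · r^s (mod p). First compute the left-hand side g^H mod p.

89^2 = 7921 ≡ 43
89^4 ≡ 43^2 = 1849 ≡ 31
89^8 ≡ 31^2 = 961 ≡ 52
89^16 ≡ 52^2 = 2704 ≡ 78
89^32 ≡ 78^2 = 6084 ≡ 24
89^64 ≡ 24^2 = 576 ≡ 71
82 = 64 + 16 + 2, so 89^82 ≡ 71·78·43 ≡ 77 (mod 101)

77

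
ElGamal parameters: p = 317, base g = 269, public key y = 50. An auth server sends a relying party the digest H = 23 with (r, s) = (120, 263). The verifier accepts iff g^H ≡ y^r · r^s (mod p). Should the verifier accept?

Left side g^H mod p:
Squares mod 317: 269^1≡269, 269^2≡85, 269^4≡251, 269^8≡235, 269^16≡67
23 = 16 + 4 + 2 + 1, so 269^23 ≡ 67·251·85·269 ≡ 22 (mod 317)
Right side y^r · r^s mod p:
Squares mod 317: 50^1≡50, 50^2≡281, 50^4≡28, 50^8≡150, 50^16≡310, 50^32≡49, 50^64≡182
120 = 64 + 32 + 16 + 8, so 50^120 ≡ 182·49·310·150 ≡ 280 (mod 317)
Squares mod 317: 120^1≡120, 120^2≡135, 120^4≡156, 120^8≡244, 120^16≡257, 120^32≡113, 120^64≡89, 120^128≡313, 120^256≡16
263 = 256 + 4 + 2 + 1, so 120^263 ≡ 16·156·135·120 ≡ 265 (mod 317)
280·265 = 74200 ≡ 22 (mod 317)
22 ≡ 22 (mod 317), so the signature is genuine.

accept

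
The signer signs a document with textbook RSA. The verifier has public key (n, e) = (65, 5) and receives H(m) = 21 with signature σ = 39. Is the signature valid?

invalid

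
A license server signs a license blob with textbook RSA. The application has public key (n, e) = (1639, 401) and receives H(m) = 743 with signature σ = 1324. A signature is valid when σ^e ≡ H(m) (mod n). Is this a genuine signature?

σ^2 ≡ 1324^2 = 1752976 ≡ 885
σ^4 ≡ 885^2 = 783225 ≡ 1422
σ^8 ≡ 1422^2 = 2022084 ≡ 1197
σ^16 ≡ 1197^2 = 1432809 ≡ 323
σ^32 ≡ 323^2 = 104329 ≡ 1072
σ^64 ≡ 1072^2 = 1149184 ≡ 245
σ^128 ≡ 245^2 = 60025 ≡ 1021
σ^256 ≡ 1021^2 = 1042441 ≡ 37
401 = 256 + 128 + 16 + 1, so σ^401 ≡ 37·1021·323·1324 ≡ 1313 (mod 1639)
σ^401 mod 1639 = 1313, but H(m) = 743.

forged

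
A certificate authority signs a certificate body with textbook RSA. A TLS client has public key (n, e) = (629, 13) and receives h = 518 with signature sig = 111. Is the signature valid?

valid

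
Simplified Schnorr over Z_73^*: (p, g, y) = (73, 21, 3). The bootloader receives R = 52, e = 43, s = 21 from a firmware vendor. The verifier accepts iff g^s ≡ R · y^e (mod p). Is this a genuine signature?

g^s mod p:
21^2 = 441 ≡ 3
21^4 ≡ 3^2 = 9
21^8 ≡ 9^2 = 81 ≡ 8
21^16 ≡ 8^2 = 64
21 = 16 + 4 + 1, so 21^21 ≡ 64·9·21 ≡ 51 (mod 73)
R · y^e mod p:
3^2 = 9
3^4 ≡ 9^2 = 81 ≡ 8
3^8 ≡ 8^2 = 64
3^16 ≡ 64^2 = 4096 ≡ 8
3^32 ≡ 8^2 = 64
43 = 32 + 8 + 2 + 1, so 3^43 ≡ 64·64·9·3 ≡ 70 (mod 73)
52·70 = 3640 ≡ 63 (mod 73)
51 ≠ 63; the check fails.

forged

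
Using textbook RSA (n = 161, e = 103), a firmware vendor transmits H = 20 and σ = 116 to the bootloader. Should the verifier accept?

reject

σ^2 ≡ 116^2 = 13456 ≡ 93
σ^4 ≡ 93^2 = 8649 ≡ 116
σ^8 ≡ 116^2 = 13456 ≡ 93
σ^16 ≡ 93^2 = 8649 ≡ 116
σ^32 ≡ 116^2 = 13456 ≡ 93
σ^64 ≡ 93^2 = 8649 ≡ 116
103 = 64 + 32 + 4 + 2 + 1, so σ^103 ≡ 116·93·116·93·116 ≡ 116 (mod 161)
The recovered value 116 does not match the digest 20.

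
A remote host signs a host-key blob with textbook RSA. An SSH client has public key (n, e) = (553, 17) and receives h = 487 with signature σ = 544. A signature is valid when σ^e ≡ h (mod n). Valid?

no

σ^17 mod 553 = 66
The recovered value 66 does not match the digest 487.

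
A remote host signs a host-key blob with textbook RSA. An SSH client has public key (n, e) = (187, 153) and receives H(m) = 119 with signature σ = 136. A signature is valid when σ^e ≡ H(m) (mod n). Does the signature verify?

verifies

σ^2 ≡ 136^2 = 18496 ≡ 170
σ^4 ≡ 170^2 = 28900 ≡ 102
σ^8 ≡ 102^2 = 10404 ≡ 119
σ^16 ≡ 119^2 = 14161 ≡ 136
σ^32 ≡ 136^2 = 18496 ≡ 170
σ^64 ≡ 170^2 = 28900 ≡ 102
σ^128 ≡ 102^2 = 10404 ≡ 119
153 = 128 + 16 + 8 + 1, so σ^153 ≡ 119·136·119·136 ≡ 119 (mod 187)
119 = H(m), so the signature checks out.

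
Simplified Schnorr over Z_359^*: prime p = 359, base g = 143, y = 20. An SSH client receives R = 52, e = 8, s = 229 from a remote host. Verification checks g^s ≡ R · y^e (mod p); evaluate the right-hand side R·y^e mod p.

154

20^2 = 400 ≡ 41
20^4 ≡ 41^2 = 1681 ≡ 245
20^8 ≡ 245^2 = 60025 ≡ 72
R · y^e ≡ 52·72 = 3744 ≡ 154 (mod 359)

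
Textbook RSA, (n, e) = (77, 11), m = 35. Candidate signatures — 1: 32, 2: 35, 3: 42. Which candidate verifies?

2

Candidate 1: Squares mod 77: 32^1≡32, 32^2≡23, 32^4≡67, 32^8≡23; 11 = 8 + 2 + 1, so 32^11 ≡ 23·23·32 ≡ 65 (mod 77)
Candidate 2: Squares mod 77: 35^1≡35, 35^2≡70, 35^4≡49, 35^8≡14; 11 = 8 + 2 + 1, so 35^11 ≡ 14·70·35 ≡ 35 (mod 77)
  → matches m = 35
Candidate 3: Squares mod 77: 42^1≡42, 42^2≡70, 42^4≡49, 42^8≡14; 11 = 8 + 2 + 1, so 42^11 ≡ 14·70·42 ≡ 42 (mod 77)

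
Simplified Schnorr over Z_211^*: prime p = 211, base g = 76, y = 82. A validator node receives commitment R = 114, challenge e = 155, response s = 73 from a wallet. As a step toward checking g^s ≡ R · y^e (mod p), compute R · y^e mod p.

82^2 = 6724 ≡ 183
82^4 ≡ 183^2 = 33489 ≡ 151
82^8 ≡ 151^2 = 22801 ≡ 13
82^16 ≡ 13^2 = 169
82^32 ≡ 169^2 = 28561 ≡ 76
82^64 ≡ 76^2 = 5776 ≡ 79
82^128 ≡ 79^2 = 6241 ≡ 122
155 = 128 + 16 + 8 + 2 + 1, so 82^155 ≡ 122·169·13·183·82 ≡ 123 (mod 211)
R · y^e ≡ 114·123 = 14022 ≡ 96 (mod 211)

96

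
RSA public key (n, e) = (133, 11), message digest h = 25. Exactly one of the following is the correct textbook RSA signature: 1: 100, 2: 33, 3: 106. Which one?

1

Candidate 1: Squares mod 133: 100^1≡100, 100^2≡25, 100^4≡93, 100^8≡4; 11 = 8 + 2 + 1, so 100^11 ≡ 4·25·100 ≡ 25 (mod 133)
  → matches h = 25
Candidate 2: Squares mod 133: 33^1≡33, 33^2≡25, 33^4≡93, 33^8≡4; 11 = 8 + 2 + 1, so 33^11 ≡ 4·25·33 ≡ 108 (mod 133)
Candidate 3: Squares mod 133: 106^1≡106, 106^2≡64, 106^4≡106, 106^8≡64; 11 = 8 + 2 + 1, so 106^11 ≡ 64·64·106 ≡ 64 (mod 133)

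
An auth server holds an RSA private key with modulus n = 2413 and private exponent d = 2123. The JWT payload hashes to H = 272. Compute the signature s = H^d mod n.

H^2 ≡ 272^2 = 73984 ≡ 1594
H^4 ≡ 1594^2 = 2540836 ≡ 2360
H^8 ≡ 2360^2 = 5569600 ≡ 396
H^16 ≡ 396^2 = 156816 ≡ 2384
H^32 ≡ 2384^2 = 5683456 ≡ 841
H^64 ≡ 841^2 = 707281 ≡ 272
H^128 ≡ 272^2 = 73984 ≡ 1594
H^256 ≡ 1594^2 = 2540836 ≡ 2360
H^512 ≡ 2360^2 = 5569600 ≡ 396
H^1024 ≡ 396^2 = 156816 ≡ 2384
H^2048 ≡ 2384^2 = 5683456 ≡ 841
2123 = 2048 + 64 + 8 + 2 + 1, so H^2123 ≡ 841·272·396·1594·272 ≡ 187 (mod 2413)

187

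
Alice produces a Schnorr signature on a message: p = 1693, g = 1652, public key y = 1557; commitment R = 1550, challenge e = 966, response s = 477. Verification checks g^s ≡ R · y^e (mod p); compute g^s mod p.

657

1652^2 = 2729104 ≡ 1681
1652^4 ≡ 1681^2 = 2825761 ≡ 144
1652^8 ≡ 144^2 = 20736 ≡ 420
1652^16 ≡ 420^2 = 176400 ≡ 328
1652^32 ≡ 328^2 = 107584 ≡ 925
1652^64 ≡ 925^2 = 855625 ≡ 660
1652^128 ≡ 660^2 = 435600 ≡ 499
1652^256 ≡ 499^2 = 249001 ≡ 130
477 = 256 + 128 + 64 + 16 + 8 + 4 + 1, so 1652^477 ≡ 130·499·660·328·420·144·1652 ≡ 657 (mod 1693)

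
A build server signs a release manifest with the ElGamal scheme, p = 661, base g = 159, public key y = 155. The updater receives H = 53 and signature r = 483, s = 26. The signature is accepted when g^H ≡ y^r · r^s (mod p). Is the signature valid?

valid

Left side g^H mod p:
Squares mod 661: 159^1≡159, 159^2≡163, 159^4≡129, 159^8≡116, 159^16≡236, 159^32≡172
53 = 32 + 16 + 4 + 1, so 159^53 ≡ 172·236·129·159 ≡ 132 (mod 661)
Right side y^r · r^s mod p:
Squares mod 661: 155^1≡155, 155^2≡229, 155^4≡222, 155^8≡370, 155^16≡73, 155^32≡41, 155^64≡359, 155^128≡647, 155^256≡196
483 = 256 + 128 + 64 + 32 + 2 + 1, so 155^483 ≡ 196·647·359·41·229·155 ≡ 492 (mod 661)
Squares mod 661: 483^1≡483, 483^2≡617, 483^4≡614, 483^8≡226, 483^16≡179
26 = 16 + 8 + 2, so 483^26 ≡ 179·226·617 ≡ 97 (mod 661)
492·97 = 47724 ≡ 132 (mod 661)
132 ≡ 132 (mod 661), so the signature is genuine.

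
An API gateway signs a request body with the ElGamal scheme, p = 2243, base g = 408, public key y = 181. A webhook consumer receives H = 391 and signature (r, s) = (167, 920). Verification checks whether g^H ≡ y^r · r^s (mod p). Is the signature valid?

valid

Left side g^H mod p:
408^2 = 166464 ≡ 482
408^4 ≡ 482^2 = 232324 ≡ 1295
408^8 ≡ 1295^2 = 1677025 ≡ 1504
408^16 ≡ 1504^2 = 2262016 ≡ 1072
408^32 ≡ 1072^2 = 1149184 ≡ 768
408^64 ≡ 768^2 = 589824 ≡ 2158
408^128 ≡ 2158^2 = 4656964 ≡ 496
408^256 ≡ 496^2 = 246016 ≡ 1529
391 = 256 + 128 + 4 + 2 + 1, so 408^391 ≡ 1529·496·1295·482·408 ≡ 2197 (mod 2243)
Right side y^r · r^s mod p:
181^2 = 32761 ≡ 1359
181^4 ≡ 1359^2 = 1846881 ≡ 892
181^8 ≡ 892^2 = 795664 ≡ 1642
181^16 ≡ 1642^2 = 2696164 ≡ 78
181^32 ≡ 78^2 = 6084 ≡ 1598
181^64 ≡ 1598^2 = 2553604 ≡ 1070
181^128 ≡ 1070^2 = 1144900 ≡ 970
167 = 128 + 32 + 4 + 2 + 1, so 181^167 ≡ 970·1598·892·1359·181 ≡ 305 (mod 2243)
167^2 = 27889 ≡ 973
167^4 ≡ 973^2 = 946729 ≡ 183
167^8 ≡ 183^2 = 33489 ≡ 2087
167^16 ≡ 2087^2 = 4355569 ≡ 1906
167^32 ≡ 1906^2 = 3632836 ≡ 1419
167^64 ≡ 1419^2 = 2013561 ≡ 1590
167^128 ≡ 1590^2 = 2528100 ≡ 239
167^256 ≡ 239^2 = 57121 ≡ 1046
167^512 ≡ 1046^2 = 1094116 ≡ 1775
920 = 512 + 256 + 128 + 16 + 8, so 167^920 ≡ 1775·1046·239·1906·2087 ≡ 1706 (mod 2243)
305·1706 = 520330 ≡ 2197 (mod 2243)
2197 ≡ 2197 (mod 2243), so the signature is genuine.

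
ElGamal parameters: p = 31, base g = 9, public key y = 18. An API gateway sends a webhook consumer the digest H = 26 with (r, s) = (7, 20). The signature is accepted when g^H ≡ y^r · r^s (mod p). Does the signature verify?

Left side g^H mod p:
9^2 = 81 ≡ 19
9^4 ≡ 19^2 = 361 ≡ 20
9^8 ≡ 20^2 = 400 ≡ 28
9^16 ≡ 28^2 = 784 ≡ 9
26 = 16 + 8 + 2, so 9^26 ≡ 9·28·19 ≡ 14 (mod 31)
Right side y^r · r^s mod p:
18^2 = 324 ≡ 14
18^4 ≡ 14^2 = 196 ≡ 10
7 = 4 + 2 + 1, so 18^7 ≡ 10·14·18 ≡ 9 (mod 31)
7^2 = 49 ≡ 18
7^4 ≡ 18^2 = 324 ≡ 14
7^8 ≡ 14^2 = 196 ≡ 10
7^16 ≡ 10^2 = 100 ≡ 7
20 = 16 + 4, so 7^20 ≡ 7·14 ≡ 5 (mod 31)
9·5 = 45 ≡ 14 (mod 31)
14 ≡ 14 (mod 31), so the signature is genuine.

verifies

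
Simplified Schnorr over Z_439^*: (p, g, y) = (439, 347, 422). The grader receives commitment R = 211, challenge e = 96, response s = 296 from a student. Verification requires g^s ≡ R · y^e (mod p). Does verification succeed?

fails

g^s mod p:
347^2 = 120409 ≡ 123
347^4 ≡ 123^2 = 15129 ≡ 203
347^8 ≡ 203^2 = 41209 ≡ 382
347^16 ≡ 382^2 = 145924 ≡ 176
347^32 ≡ 176^2 = 30976 ≡ 246
347^64 ≡ 246^2 = 60516 ≡ 373
347^128 ≡ 373^2 = 139129 ≡ 405
347^256 ≡ 405^2 = 164025 ≡ 278
296 = 256 + 32 + 8, so 347^296 ≡ 278·246·382 ≡ 204 (mod 439)
R · y^e mod p:
422^2 = 178084 ≡ 289
422^4 ≡ 289^2 = 83521 ≡ 111
422^8 ≡ 111^2 = 12321 ≡ 29
422^16 ≡ 29^2 = 841 ≡ 402
422^32 ≡ 402^2 = 161604 ≡ 52
422^64 ≡ 52^2 = 2704 ≡ 70
96 = 64 + 32, so 422^96 ≡ 70·52 ≡ 128 (mod 439)
211·128 = 27008 ≡ 229 (mod 439)
204 ≠ 229; the check fails.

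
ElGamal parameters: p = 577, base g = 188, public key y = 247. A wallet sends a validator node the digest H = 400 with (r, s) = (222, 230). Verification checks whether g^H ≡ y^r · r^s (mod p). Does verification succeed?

passes

Left side g^H mod p:
188^2 = 35344 ≡ 147
188^4 ≡ 147^2 = 21609 ≡ 260
188^8 ≡ 260^2 = 67600 ≡ 91
188^16 ≡ 91^2 = 8281 ≡ 203
188^32 ≡ 203^2 = 41209 ≡ 242
188^64 ≡ 242^2 = 58564 ≡ 287
188^128 ≡ 287^2 = 82369 ≡ 435
188^256 ≡ 435^2 = 189225 ≡ 546
400 = 256 + 128 + 16, so 188^400 ≡ 546·435·203 ≡ 410 (mod 577)
Right side y^r · r^s mod p:
247^2 = 61009 ≡ 424
247^4 ≡ 424^2 = 179776 ≡ 329
247^8 ≡ 329^2 = 108241 ≡ 342
247^16 ≡ 342^2 = 116964 ≡ 410
247^32 ≡ 410^2 = 168100 ≡ 193
247^64 ≡ 193^2 = 37249 ≡ 321
247^128 ≡ 321^2 = 103041 ≡ 335
222 = 128 + 64 + 16 + 8 + 4 + 2, so 247^222 ≡ 335·321·410·342·329·424 ≡ 297 (mod 577)
222^2 = 49284 ≡ 239
222^4 ≡ 239^2 = 57121 ≡ 575
222^8 ≡ 575^2 = 330625 ≡ 4
222^16 ≡ 4^2 = 16
222^32 ≡ 16^2 = 256
222^64 ≡ 256^2 = 65536 ≡ 335
222^128 ≡ 335^2 = 112225 ≡ 287
230 = 128 + 64 + 32 + 4 + 2, so 222^230 ≡ 287·335·256·575·239 ≡ 184 (mod 577)
297·184 = 54648 ≡ 410 (mod 577)
410 ≡ 410 (mod 577), so the signature is genuine.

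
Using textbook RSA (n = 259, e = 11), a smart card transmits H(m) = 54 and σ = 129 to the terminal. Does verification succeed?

passes

σ^11 mod 259 = 54
σ^11 mod 259 = 54 matches H(m).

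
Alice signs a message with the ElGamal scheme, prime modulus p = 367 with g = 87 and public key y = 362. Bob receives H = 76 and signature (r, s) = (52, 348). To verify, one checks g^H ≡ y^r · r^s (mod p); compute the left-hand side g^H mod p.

137

87^2 = 7569 ≡ 229
87^4 ≡ 229^2 = 52441 ≡ 327
87^8 ≡ 327^2 = 106929 ≡ 132
87^16 ≡ 132^2 = 17424 ≡ 175
87^32 ≡ 175^2 = 30625 ≡ 164
87^64 ≡ 164^2 = 26896 ≡ 105
76 = 64 + 8 + 4, so 87^76 ≡ 105·132·327 ≡ 137 (mod 367)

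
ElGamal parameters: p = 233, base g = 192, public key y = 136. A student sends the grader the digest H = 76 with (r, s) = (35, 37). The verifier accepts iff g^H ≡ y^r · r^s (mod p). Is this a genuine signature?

genuine

Left side g^H mod p:
192^2 = 36864 ≡ 50
192^4 ≡ 50^2 = 2500 ≡ 170
192^8 ≡ 170^2 = 28900 ≡ 8
192^16 ≡ 8^2 = 64
192^32 ≡ 64^2 = 4096 ≡ 135
192^64 ≡ 135^2 = 18225 ≡ 51
76 = 64 + 8 + 4, so 192^76 ≡ 51·8·170 ≡ 159 (mod 233)
Right side y^r · r^s mod p:
136^2 = 18496 ≡ 89
136^4 ≡ 89^2 = 7921 ≡ 232
136^8 ≡ 232^2 = 53824 ≡ 1
136^16 ≡ 1^2 = 1
136^32 ≡ 1^2 = 1
35 = 32 + 2 + 1, so 136^35 ≡ 1·89·136 ≡ 221 (mod 233)
35^2 = 1225 ≡ 60
35^4 ≡ 60^2 = 3600 ≡ 105
35^8 ≡ 105^2 = 11025 ≡ 74
35^16 ≡ 74^2 = 5476 ≡ 117
35^32 ≡ 117^2 = 13689 ≡ 175
37 = 32 + 4 + 1, so 35^37 ≡ 175·105·35 ≡ 45 (mod 233)
221·45 = 9945 ≡ 159 (mod 233)
159 ≡ 159 (mod 233), so the signature is genuine.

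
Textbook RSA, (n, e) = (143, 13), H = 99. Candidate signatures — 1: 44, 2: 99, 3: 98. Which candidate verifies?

Candidate 1: Squares mod 143: 44^1≡44, 44^2≡77, 44^4≡66, 44^8≡66; 13 = 8 + 4 + 1, so 44^13 ≡ 66·66·44 ≡ 44 (mod 143)
Candidate 2: Squares mod 143: 99^1≡99, 99^2≡77, 99^4≡66, 99^8≡66; 13 = 8 + 4 + 1, so 99^13 ≡ 66·66·99 ≡ 99 (mod 143)
  → matches H = 99
Candidate 3: Squares mod 143: 98^1≡98, 98^2≡23, 98^4≡100, 98^8≡133; 13 = 8 + 4 + 1, so 98^13 ≡ 133·100·98 ≡ 98 (mod 143)

2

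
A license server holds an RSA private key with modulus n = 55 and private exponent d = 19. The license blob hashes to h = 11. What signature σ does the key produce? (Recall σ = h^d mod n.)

h^2 ≡ 11^2 = 121 ≡ 11
h^4 ≡ 11^2 = 121 ≡ 11
h^8 ≡ 11^2 = 121 ≡ 11
h^16 ≡ 11^2 = 121 ≡ 11
19 = 16 + 2 + 1, so h^19 ≡ 11·11·11 ≡ 11 (mod 55)

11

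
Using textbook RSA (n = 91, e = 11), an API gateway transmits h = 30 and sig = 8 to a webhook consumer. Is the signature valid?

sig^2 ≡ 8^2 = 64
sig^4 ≡ 64^2 = 4096 ≡ 1
sig^8 ≡ 1^2 = 1
11 = 8 + 2 + 1, so sig^11 ≡ 1·64·8 ≡ 57 (mod 91)
57 ≠ 30, so verification fails.

invalid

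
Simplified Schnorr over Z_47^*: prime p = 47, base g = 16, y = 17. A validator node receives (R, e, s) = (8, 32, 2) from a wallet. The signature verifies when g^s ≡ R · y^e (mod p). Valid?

g^s mod p:
16^2 = 256 ≡ 21
R · y^e mod p:
17^2 = 289 ≡ 7
17^4 ≡ 7^2 = 49 ≡ 2
17^8 ≡ 2^2 = 4
17^16 ≡ 4^2 = 16
17^32 ≡ 16^2 = 256 ≡ 21
8·21 = 168 ≡ 27 (mod 47)
21 ≠ 27; the check fails.

no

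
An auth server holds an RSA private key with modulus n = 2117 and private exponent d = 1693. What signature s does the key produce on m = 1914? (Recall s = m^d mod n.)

1914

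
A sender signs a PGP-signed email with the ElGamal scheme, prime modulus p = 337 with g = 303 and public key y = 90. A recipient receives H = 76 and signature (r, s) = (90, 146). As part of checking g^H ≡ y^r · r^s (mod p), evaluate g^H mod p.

98

Squares mod 337: 303^1≡303, 303^2≡145, 303^4≡131, 303^8≡311, 303^16≡2, 303^32≡4, 303^64≡16
76 = 64 + 8 + 4, so 303^76 ≡ 16·311·131 ≡ 98 (mod 337)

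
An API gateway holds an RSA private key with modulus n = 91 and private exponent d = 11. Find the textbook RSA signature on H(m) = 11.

(H(m))^11 mod 91 = 58

58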